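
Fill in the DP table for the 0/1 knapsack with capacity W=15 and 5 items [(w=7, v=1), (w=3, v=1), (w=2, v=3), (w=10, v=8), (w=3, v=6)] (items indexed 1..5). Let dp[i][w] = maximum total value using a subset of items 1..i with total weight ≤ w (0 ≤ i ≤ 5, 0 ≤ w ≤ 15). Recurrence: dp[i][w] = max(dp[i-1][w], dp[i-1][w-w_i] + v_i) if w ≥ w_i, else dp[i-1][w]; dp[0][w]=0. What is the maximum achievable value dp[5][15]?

17

i\w   0   1   2   3   4   5   6   7   8   9  10  11  12  13  14  15
  0   0   0   0   0   0   0   0   0   0   0   0   0   0   0   0   0
  1   0   0   0   0   0   0   0   1   1   1   1   1   1   1   1   1
  2   0   0   0   1   1   1   1   1   1   1   2   2   2   2   2   2
  3   0   0   3   3   3   4   4   4   4   4   4   4   5   5   5   5
  4   0   0   3   3   3   4   4   4   4   4   8   8  11  11  11  12
  5   0   0   3   6   6   9   9   9  10  10  10  10  11  14  14  17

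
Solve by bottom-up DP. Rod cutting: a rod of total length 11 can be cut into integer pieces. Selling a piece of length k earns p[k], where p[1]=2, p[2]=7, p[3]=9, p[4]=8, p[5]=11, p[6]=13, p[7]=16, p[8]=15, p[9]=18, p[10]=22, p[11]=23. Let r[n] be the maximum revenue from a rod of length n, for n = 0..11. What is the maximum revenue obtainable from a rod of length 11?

   n    0    1    2    3    4    5    6    7    8    9   10   11
r[n]    0    2    7    9   14   16   21   23   28   30   35   37

37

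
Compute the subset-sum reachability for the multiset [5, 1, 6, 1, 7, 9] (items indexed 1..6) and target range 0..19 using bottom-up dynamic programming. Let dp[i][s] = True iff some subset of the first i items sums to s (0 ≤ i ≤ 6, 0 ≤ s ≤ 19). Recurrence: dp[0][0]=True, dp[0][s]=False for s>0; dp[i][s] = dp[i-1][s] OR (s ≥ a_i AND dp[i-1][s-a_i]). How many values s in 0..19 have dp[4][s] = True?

10

i\s   0   1   2   3   4   5   6   7   8   9  10  11  12  13  14  15  16  17  18  19
  0   T   F   F   F   F   F   F   F   F   F   F   F   F   F   F   F   F   F   F   F
  1   T   F   F   F   F   T   F   F   F   F   F   F   F   F   F   F   F   F   F   F
  2   T   T   F   F   F   T   T   F   F   F   F   F   F   F   F   F   F   F   F   F
  3   T   T   F   F   F   T   T   T   F   F   F   T   T   F   F   F   F   F   F   F
  4   T   T   T   F   F   T   T   T   T   F   F   T   T   T   F   F   F   F   F   F
  5   T   T   T   F   F   T   T   T   T   T   F   T   T   T   T   T   F   F   T   T
  6   T   T   T   F   F   T   T   T   T   T   T   T   T   T   T   T   T   T   T   T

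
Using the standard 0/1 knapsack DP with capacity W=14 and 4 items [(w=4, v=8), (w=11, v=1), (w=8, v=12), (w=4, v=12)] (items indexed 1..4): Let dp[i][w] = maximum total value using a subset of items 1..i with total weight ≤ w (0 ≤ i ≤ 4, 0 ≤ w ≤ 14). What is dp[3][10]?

12

i\w   0   1   2   3   4   5   6   7   8   9  10  11  12  13  14
  0   0   0   0   0   0   0   0   0   0   0   0   0   0   0   0
  1   0   0   0   0   8   8   8   8   8   8   8   8   8   8   8
  2   0   0   0   0   8   8   8   8   8   8   8   8   8   8   8
  3   0   0   0   0   8   8   8   8  12  12  12  12  20  20  20
  4   0   0   0   0  12  12  12  12  20  20  20  20  24  24  24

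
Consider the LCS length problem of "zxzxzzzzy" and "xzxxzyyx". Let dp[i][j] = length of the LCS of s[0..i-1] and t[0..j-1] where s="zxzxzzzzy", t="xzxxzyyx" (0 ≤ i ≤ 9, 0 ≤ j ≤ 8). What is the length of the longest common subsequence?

   ''  x  z  x  x  z  y  y  x
''  0  0  0  0  0  0  0  0  0
 z  0  0  1  1  1  1  1  1  1
 x  0  1  1  2  2  2  2  2  2
 z  0  1  2  2  2  3  3  3  3
 x  0  1  2  3  3  3  3  3  4
 z  0  1  2  3  3  4  4  4  4
 z  0  1  2  3  3  4  4  4  4
 z  0  1  2  3  3  4  4  4  4
 z  0  1  2  3  3  4  4  4  4
 y  0  1  2  3  3  4  5  5  5

5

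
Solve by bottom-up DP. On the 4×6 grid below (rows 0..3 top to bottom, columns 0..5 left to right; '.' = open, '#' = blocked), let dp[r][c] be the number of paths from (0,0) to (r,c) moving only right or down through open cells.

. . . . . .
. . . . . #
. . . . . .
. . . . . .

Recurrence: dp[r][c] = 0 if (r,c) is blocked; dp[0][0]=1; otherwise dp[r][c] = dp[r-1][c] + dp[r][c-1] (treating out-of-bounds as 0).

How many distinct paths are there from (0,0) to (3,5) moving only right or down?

50

r\c   0   1   2   3   4   5
  0   1   1   1   1   1   1
  1   1   2   3   4   5   0
  2   1   3   6  10  15  15
  3   1   4  10  20  35  50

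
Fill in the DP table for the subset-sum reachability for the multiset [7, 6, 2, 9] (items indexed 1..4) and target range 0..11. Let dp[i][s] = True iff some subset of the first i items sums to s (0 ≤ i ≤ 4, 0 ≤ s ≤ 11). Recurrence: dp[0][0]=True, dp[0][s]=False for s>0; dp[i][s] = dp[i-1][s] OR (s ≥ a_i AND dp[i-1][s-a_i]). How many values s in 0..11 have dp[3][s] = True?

i\s   0   1   2   3   4   5   6   7   8   9  10  11
  0   T   F   F   F   F   F   F   F   F   F   F   F
  1   T   F   F   F   F   F   F   T   F   F   F   F
  2   T   F   F   F   F   F   T   T   F   F   F   F
  3   T   F   T   F   F   F   T   T   T   T   F   F
  4   T   F   T   F   F   F   T   T   T   T   F   T

6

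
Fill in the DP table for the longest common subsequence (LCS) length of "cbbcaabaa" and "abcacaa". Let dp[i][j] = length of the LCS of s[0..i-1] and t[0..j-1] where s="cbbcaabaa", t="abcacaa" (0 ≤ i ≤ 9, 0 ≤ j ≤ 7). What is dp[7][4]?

3

   ''  a  b  c  a  c  a  a
''  0  0  0  0  0  0  0  0
 c  0  0  0  1  1  1  1  1
 b  0  0  1  1  1  1  1  1
 b  0  0  1  1  1  1  1  1
 c  0  0  1  2  2  2  2  2
 a  0  1  1  2  3  3  3  3
 a  0  1  1  2  3  3  4  4
 b  0  1  2  2  3  3  4  4
 a  0  1  2  2  3  3  4  5
 a  0  1  2  2  3  3  4  5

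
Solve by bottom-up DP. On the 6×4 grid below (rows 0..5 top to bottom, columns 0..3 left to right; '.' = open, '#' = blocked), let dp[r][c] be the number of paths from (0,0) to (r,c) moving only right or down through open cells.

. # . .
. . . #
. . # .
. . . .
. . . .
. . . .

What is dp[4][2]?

r\c   0   1   2   3
  0   1   0   0   0
  1   1   1   1   0
  2   1   2   0   0
  3   1   3   3   3
  4   1   4   7  10
  5   1   5  12  22

7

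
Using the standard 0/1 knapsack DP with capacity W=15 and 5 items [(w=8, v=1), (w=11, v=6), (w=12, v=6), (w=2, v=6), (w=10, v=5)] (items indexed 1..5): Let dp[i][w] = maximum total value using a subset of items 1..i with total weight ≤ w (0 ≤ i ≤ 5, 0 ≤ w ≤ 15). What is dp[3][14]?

6

i\w   0   1   2   3   4   5   6   7   8   9  10  11  12  13  14  15
  0   0   0   0   0   0   0   0   0   0   0   0   0   0   0   0   0
  1   0   0   0   0   0   0   0   0   1   1   1   1   1   1   1   1
  2   0   0   0   0   0   0   0   0   1   1   1   6   6   6   6   6
  3   0   0   0   0   0   0   0   0   1   1   1   6   6   6   6   6
  4   0   0   6   6   6   6   6   6   6   6   7   7   7  12  12  12
  5   0   0   6   6   6   6   6   6   6   6   7   7  11  12  12  12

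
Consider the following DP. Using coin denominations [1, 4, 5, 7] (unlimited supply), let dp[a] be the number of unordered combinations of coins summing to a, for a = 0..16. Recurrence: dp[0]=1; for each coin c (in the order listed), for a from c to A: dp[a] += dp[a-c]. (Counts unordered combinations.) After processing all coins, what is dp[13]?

11

after  coin     0     1     2     3     4     5     6     7     8     9    10    11    12    13    14    15    16
          1     1     1     1     1     1     1     1     1     1     1     1     1     1     1     1     1     1
          4     1     1     1     1     2     2     2     2     3     3     3     3     4     4     4     4     5
          5     1     1     1     1     2     3     3     3     4     5     6     6     7     8     9    10    11
          7     1     1     1     1     2     3     3     4     5     6     7     8    10    11    13    15    17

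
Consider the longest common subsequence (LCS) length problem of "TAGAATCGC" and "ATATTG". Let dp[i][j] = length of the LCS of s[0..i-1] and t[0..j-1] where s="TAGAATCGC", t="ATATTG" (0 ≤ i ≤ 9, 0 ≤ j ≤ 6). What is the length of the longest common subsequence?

   ''  A  T  A  T  T  G
''  0  0  0  0  0  0  0
 T  0  0  1  1  1  1  1
 A  0  1  1  2  2  2  2
 G  0  1  1  2  2  2  3
 A  0  1  1  2  2  2  3
 A  0  1  1  2  2  2  3
 T  0  1  2  2  3  3  3
 C  0  1  2  2  3  3  3
 G  0  1  2  2  3  3  4
 C  0  1  2  2  3  3  4

4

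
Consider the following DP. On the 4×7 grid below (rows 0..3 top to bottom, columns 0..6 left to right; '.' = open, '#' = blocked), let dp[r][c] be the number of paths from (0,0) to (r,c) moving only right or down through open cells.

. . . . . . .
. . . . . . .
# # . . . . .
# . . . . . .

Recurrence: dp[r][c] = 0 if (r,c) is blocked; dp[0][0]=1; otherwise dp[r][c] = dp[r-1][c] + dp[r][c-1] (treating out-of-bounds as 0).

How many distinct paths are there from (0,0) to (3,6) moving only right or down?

r\c   0   1   2   3   4   5   6
  0   1   1   1   1   1   1   1
  1   1   2   3   4   5   6   7
  2   0   0   3   7  12  18  25
  3   0   0   3  10  22  40  65

65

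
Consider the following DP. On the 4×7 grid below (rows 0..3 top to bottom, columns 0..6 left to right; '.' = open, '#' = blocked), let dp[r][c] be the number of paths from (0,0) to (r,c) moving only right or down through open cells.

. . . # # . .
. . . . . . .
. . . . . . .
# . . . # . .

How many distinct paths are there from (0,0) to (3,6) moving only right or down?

33

r\c   0   1   2   3   4   5   6
  0   1   1   1   0   0   0   0
  1   1   2   3   3   3   3   3
  2   1   3   6   9  12  15  18
  3   0   3   9  18   0  15  33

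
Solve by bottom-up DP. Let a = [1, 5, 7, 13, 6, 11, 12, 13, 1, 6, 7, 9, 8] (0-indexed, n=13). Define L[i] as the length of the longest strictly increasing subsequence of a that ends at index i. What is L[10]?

   i    0    1    2    3    4    5    6    7    8    9   10   11   12
a[i]    1    5    7   13    6   11   12   13    1    6    7    9    8
L[i]    1    2    3    4    3    4    5    6    1    3    4    5    5

4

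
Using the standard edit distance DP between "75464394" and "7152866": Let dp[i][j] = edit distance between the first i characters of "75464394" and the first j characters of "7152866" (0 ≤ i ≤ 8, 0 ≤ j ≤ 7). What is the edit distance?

   ''  7  1  5  2  8  6  6
''  0  1  2  3  4  5  6  7
 7  1  0  1  2  3  4  5  6
 5  2  1  1  1  2  3  4  5
 4  3  2  2  2  2  3  4  5
 6  4  3  3  3  3  3  3  4
 4  5  4  4  4  4  4  4  4
 3  6  5  5  5  5  5  5  5
 9  7  6  6  6  6  6  6  6
 4  8  7  7  7  7  7  7  7

7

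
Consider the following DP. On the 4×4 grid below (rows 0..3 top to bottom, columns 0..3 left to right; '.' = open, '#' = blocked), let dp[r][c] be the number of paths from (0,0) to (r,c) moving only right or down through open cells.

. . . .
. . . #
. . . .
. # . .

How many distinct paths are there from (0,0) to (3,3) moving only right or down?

r\c   0   1   2   3
  0   1   1   1   1
  1   1   2   3   0
  2   1   3   6   6
  3   1   0   6  12

12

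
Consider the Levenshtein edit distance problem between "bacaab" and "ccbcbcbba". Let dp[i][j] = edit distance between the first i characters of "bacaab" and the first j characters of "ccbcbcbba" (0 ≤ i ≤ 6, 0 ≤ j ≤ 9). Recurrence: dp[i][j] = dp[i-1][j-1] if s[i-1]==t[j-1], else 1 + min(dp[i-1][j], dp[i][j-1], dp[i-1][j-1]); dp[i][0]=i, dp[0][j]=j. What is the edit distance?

7

   ''  c  c  b  c  b  c  b  b  a
''  0  1  2  3  4  5  6  7  8  9
 b  1  1  2  2  3  4  5  6  7  8
 a  2  2  2  3  3  4  5  6  7  7
 c  3  2  2  3  3  4  4  5  6  7
 a  4  3  3  3  4  4  5  5  6  6
 a  5  4  4  4  4  5  5  6  6  6
 b  6  5  5  4  5  4  5  5  6  7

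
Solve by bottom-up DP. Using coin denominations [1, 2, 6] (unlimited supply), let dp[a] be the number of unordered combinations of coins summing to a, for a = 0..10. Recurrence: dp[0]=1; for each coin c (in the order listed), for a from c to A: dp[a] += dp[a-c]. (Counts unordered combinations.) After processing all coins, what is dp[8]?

after  coin     0     1     2     3     4     5     6     7     8     9    10
          1     1     1     1     1     1     1     1     1     1     1     1
          2     1     1     2     2     3     3     4     4     5     5     6
          6     1     1     2     2     3     3     5     5     7     7     9

7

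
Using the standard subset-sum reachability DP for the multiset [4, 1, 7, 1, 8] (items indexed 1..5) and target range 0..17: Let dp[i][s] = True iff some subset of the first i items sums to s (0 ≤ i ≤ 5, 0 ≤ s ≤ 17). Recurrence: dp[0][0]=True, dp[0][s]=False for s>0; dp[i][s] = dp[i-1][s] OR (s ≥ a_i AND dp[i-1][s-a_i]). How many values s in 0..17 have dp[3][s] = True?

i\s   0   1   2   3   4   5   6   7   8   9  10  11  12  13  14  15  16  17
  0   T   F   F   F   F   F   F   F   F   F   F   F   F   F   F   F   F   F
  1   T   F   F   F   T   F   F   F   F   F   F   F   F   F   F   F   F   F
  2   T   T   F   F   T   T   F   F   F   F   F   F   F   F   F   F   F   F
  3   T   T   F   F   T   T   F   T   T   F   F   T   T   F   F   F   F   F
  4   T   T   T   F   T   T   T   T   T   T   F   T   T   T   F   F   F   F
  5   T   T   T   F   T   T   T   T   T   T   T   T   T   T   T   T   T   T

8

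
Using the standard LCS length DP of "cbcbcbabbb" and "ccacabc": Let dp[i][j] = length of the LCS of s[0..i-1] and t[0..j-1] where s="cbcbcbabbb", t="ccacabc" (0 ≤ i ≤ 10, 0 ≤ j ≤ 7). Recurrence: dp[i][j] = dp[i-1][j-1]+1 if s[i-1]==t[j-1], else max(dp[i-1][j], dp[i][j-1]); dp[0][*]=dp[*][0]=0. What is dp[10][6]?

5

   ''  c  c  a  c  a  b  c
''  0  0  0  0  0  0  0  0
 c  0  1  1  1  1  1  1  1
 b  0  1  1  1  1  1  2  2
 c  0  1  2  2  2  2  2  3
 b  0  1  2  2  2  2  3  3
 c  0  1  2  2  3  3  3  4
 b  0  1  2  2  3  3  4  4
 a  0  1  2  3  3  4  4  4
 b  0  1  2  3  3  4  5  5
 b  0  1  2  3  3  4  5  5
 b  0  1  2  3  3  4  5  5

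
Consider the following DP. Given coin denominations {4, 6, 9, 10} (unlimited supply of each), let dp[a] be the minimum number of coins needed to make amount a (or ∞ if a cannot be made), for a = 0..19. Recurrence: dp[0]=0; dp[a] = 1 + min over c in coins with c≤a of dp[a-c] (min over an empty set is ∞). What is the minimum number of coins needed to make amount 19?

2

 a  0  1  2  3  4  5  6  7  8  9 10 11 12 13 14 15 16 17 18 19
dp  0  -  -  -  1  -  1  -  2  1  1  -  2  2  2  2  2  3  2  2
(- denotes ∞ / unreachable)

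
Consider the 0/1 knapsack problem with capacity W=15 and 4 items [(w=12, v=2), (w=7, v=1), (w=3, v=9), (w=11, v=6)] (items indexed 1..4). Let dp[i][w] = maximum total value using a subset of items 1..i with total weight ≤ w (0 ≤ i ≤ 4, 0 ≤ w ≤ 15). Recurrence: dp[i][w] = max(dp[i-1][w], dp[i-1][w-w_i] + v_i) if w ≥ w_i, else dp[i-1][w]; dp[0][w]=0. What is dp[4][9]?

i\w   0   1   2   3   4   5   6   7   8   9  10  11  12  13  14  15
  0   0   0   0   0   0   0   0   0   0   0   0   0   0   0   0   0
  1   0   0   0   0   0   0   0   0   0   0   0   0   2   2   2   2
  2   0   0   0   0   0   0   0   1   1   1   1   1   2   2   2   2
  3   0   0   0   9   9   9   9   9   9   9  10  10  10  10  10  11
  4   0   0   0   9   9   9   9   9   9   9  10  10  10  10  15  15

9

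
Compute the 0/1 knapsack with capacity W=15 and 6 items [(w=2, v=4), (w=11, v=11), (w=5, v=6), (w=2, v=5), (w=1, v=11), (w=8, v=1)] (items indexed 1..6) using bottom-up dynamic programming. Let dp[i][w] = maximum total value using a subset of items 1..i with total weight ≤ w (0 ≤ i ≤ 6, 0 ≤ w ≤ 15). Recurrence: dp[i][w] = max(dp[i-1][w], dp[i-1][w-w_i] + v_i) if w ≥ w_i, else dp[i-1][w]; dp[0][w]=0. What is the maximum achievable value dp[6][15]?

i\w   0   1   2   3   4   5   6   7   8   9  10  11  12  13  14  15
  0   0   0   0   0   0   0   0   0   0   0   0   0   0   0   0   0
  1   0   0   4   4   4   4   4   4   4   4   4   4   4   4   4   4
  2   0   0   4   4   4   4   4   4   4   4   4  11  11  15  15  15
  3   0   0   4   4   4   6   6  10  10  10  10  11  11  15  15  15
  4   0   0   5   5   9   9   9  11  11  15  15  15  15  16  16  20
  5   0  11  11  16  16  20  20  20  22  22  26  26  26  26  27  27
  6   0  11  11  16  16  20  20  20  22  22  26  26  26  26  27  27

27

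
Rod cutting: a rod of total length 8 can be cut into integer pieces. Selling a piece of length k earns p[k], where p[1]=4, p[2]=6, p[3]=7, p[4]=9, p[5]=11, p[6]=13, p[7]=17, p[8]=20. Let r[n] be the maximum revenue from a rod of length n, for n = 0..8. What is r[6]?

   n    0    1    2    3    4    5    6    7    8
r[n]    0    4    8   12   16   20   24   28   32

24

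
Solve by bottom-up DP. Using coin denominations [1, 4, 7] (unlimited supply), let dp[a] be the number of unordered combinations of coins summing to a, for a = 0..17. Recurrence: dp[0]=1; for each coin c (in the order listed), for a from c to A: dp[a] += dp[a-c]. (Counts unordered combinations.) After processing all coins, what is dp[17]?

9

after  coin     0     1     2     3     4     5     6     7     8     9    10    11    12    13    14    15    16    17
          1     1     1     1     1     1     1     1     1     1     1     1     1     1     1     1     1     1     1
          4     1     1     1     1     2     2     2     2     3     3     3     3     4     4     4     4     5     5
          7     1     1     1     1     2     2     2     3     4     4     4     5     6     6     7     8     9     9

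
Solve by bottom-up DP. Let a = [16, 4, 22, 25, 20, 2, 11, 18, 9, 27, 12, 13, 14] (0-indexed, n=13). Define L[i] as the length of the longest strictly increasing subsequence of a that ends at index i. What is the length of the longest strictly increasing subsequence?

5

   i    0    1    2    3    4    5    6    7    8    9   10   11   12
a[i]   16    4   22   25   20    2   11   18    9   27   12   13   14
L[i]    1    1    2    3    2    1    2    3    2    4    3    4    5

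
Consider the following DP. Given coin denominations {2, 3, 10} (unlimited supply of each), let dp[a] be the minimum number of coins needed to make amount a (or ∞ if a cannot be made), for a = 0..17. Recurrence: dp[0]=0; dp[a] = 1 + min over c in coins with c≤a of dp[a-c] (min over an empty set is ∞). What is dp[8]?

 a  0  1  2  3  4  5  6  7  8  9 10 11 12 13 14 15 16 17
dp  0  -  1  1  2  2  2  3  3  3  1  4  2  2  3  3  3  4
(- denotes ∞ / unreachable)

3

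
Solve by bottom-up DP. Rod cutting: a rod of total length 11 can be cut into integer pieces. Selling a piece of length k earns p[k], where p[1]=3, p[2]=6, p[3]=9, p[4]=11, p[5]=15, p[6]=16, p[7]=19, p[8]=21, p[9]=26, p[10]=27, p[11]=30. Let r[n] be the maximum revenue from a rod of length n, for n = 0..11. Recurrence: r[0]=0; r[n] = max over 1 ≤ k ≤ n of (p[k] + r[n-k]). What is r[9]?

27

   n    0    1    2    3    4    5    6    7    8    9   10   11
r[n]    0    3    6    9   12   15   18   21   24   27   30   33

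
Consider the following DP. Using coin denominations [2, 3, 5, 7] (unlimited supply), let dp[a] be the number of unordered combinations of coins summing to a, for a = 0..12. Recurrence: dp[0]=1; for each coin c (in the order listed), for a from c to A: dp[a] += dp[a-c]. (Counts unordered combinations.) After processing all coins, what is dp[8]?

after  coin     0     1     2     3     4     5     6     7     8     9    10    11    12
          2     1     0     1     0     1     0     1     0     1     0     1     0     1
          3     1     0     1     1     1     1     2     1     2     2     2     2     3
          5     1     0     1     1     1     2     2     2     3     3     4     4     5
          7     1     0     1     1     1     2     2     3     3     4     5     5     7

3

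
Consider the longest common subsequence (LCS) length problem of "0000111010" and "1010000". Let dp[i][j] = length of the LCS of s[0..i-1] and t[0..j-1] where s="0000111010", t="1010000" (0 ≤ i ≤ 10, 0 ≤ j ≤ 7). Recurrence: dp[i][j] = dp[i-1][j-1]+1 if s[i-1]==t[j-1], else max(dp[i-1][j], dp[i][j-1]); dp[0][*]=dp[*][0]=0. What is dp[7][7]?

   ''  1  0  1  0  0  0  0
''  0  0  0  0  0  0  0  0
 0  0  0  1  1  1  1  1  1
 0  0  0  1  1  2  2  2  2
 0  0  0  1  1  2  3  3  3
 0  0  0  1  1  2  3  4  4
 1  0  1  1  2  2  3  4  4
 1  0  1  1  2  2  3  4  4
 1  0  1  1  2  2  3  4  4
 0  0  1  2  2  3  3  4  5
 1  0  1  2  3  3  3  4  5
 0  0  1  2  3  4  4  4  5

4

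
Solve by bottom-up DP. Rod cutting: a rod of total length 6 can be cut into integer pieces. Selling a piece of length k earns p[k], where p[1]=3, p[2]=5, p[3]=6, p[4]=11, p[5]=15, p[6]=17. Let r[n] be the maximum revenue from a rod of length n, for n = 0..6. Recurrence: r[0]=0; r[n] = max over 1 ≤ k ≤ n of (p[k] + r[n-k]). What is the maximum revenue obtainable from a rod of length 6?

18

   n    0    1    2    3    4    5    6
r[n]    0    3    6    9   12   15   18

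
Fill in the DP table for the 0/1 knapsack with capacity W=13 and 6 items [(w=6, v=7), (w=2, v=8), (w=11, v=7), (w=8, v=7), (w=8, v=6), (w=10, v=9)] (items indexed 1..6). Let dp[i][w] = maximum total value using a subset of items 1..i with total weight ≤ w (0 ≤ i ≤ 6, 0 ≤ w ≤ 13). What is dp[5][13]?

15

i\w   0   1   2   3   4   5   6   7   8   9  10  11  12  13
  0   0   0   0   0   0   0   0   0   0   0   0   0   0   0
  1   0   0   0   0   0   0   7   7   7   7   7   7   7   7
  2   0   0   8   8   8   8   8   8  15  15  15  15  15  15
  3   0   0   8   8   8   8   8   8  15  15  15  15  15  15
  4   0   0   8   8   8   8   8   8  15  15  15  15  15  15
  5   0   0   8   8   8   8   8   8  15  15  15  15  15  15
  6   0   0   8   8   8   8   8   8  15  15  15  15  17  17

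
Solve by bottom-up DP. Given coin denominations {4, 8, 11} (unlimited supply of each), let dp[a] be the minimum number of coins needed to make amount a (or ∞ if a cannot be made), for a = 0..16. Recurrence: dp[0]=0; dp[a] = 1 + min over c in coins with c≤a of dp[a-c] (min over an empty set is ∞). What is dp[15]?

 a  0  1  2  3  4  5  6  7  8  9 10 11 12 13 14 15 16
dp  0  -  -  -  1  -  -  -  1  -  -  1  2  -  -  2  2
(- denotes ∞ / unreachable)

2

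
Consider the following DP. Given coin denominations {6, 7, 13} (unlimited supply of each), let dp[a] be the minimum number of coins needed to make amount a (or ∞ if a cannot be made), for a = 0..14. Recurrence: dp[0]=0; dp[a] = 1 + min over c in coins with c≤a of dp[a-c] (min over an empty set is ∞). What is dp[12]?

2

 a  0  1  2  3  4  5  6  7  8  9 10 11 12 13 14
dp  0  -  -  -  -  -  1  1  -  -  -  -  2  1  2
(- denotes ∞ / unreachable)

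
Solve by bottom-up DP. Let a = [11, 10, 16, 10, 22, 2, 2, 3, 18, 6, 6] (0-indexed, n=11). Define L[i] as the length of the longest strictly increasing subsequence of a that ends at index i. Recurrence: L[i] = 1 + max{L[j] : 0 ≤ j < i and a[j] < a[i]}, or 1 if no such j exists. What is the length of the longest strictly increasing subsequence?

   i    0    1    2    3    4    5    6    7    8    9   10
a[i]   11   10   16   10   22    2    2    3   18    6    6
L[i]    1    1    2    1    3    1    1    2    3    3    3

3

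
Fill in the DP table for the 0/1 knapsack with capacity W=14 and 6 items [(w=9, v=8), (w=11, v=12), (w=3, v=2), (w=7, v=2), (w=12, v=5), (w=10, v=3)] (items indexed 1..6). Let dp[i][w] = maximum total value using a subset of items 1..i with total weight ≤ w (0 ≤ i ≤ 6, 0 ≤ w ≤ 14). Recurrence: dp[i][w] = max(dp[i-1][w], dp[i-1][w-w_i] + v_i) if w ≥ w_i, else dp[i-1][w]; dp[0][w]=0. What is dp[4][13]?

i\w   0   1   2   3   4   5   6   7   8   9  10  11  12  13  14
  0   0   0   0   0   0   0   0   0   0   0   0   0   0   0   0
  1   0   0   0   0   0   0   0   0   0   8   8   8   8   8   8
  2   0   0   0   0   0   0   0   0   0   8   8  12  12  12  12
  3   0   0   0   2   2   2   2   2   2   8   8  12  12  12  14
  4   0   0   0   2   2   2   2   2   2   8   8  12  12  12  14
  5   0   0   0   2   2   2   2   2   2   8   8  12  12  12  14
  6   0   0   0   2   2   2   2   2   2   8   8  12  12  12  14

12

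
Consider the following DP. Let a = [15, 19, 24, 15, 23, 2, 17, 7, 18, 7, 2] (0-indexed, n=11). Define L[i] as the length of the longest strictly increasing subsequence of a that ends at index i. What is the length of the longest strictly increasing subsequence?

3

   i    0    1    2    3    4    5    6    7    8    9   10
a[i]   15   19   24   15   23    2   17    7   18    7    2
L[i]    1    2    3    1    3    1    2    2    3    2    1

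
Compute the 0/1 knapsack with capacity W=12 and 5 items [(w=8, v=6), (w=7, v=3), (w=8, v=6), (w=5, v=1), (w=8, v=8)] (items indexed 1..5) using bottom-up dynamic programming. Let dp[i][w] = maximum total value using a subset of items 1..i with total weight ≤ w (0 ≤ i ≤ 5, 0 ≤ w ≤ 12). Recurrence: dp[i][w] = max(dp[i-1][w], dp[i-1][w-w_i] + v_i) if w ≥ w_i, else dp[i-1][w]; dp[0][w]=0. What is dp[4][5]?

i\w   0   1   2   3   4   5   6   7   8   9  10  11  12
  0   0   0   0   0   0   0   0   0   0   0   0   0   0
  1   0   0   0   0   0   0   0   0   6   6   6   6   6
  2   0   0   0   0   0   0   0   3   6   6   6   6   6
  3   0   0   0   0   0   0   0   3   6   6   6   6   6
  4   0   0   0   0   0   1   1   3   6   6   6   6   6
  5   0   0   0   0   0   1   1   3   8   8   8   8   8

1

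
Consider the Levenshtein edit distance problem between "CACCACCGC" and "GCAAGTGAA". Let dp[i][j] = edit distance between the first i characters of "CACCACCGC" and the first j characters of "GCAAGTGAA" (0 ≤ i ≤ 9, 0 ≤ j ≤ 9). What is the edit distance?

   ''  G  C  A  A  G  T  G  A  A
''  0  1  2  3  4  5  6  7  8  9
 C  1  1  1  2  3  4  5  6  7  8
 A  2  2  2  1  2  3  4  5  6  7
 C  3  3  2  2  2  3  4  5  6  7
 C  4  4  3  3  3  3  4  5  6  7
 A  5  5  4  3  3  4  4  5  5  6
 C  6  6  5  4  4  4  5  5  6  6
 C  7  7  6  5  5  5  5  6  6  7
 G  8  7  7  6  6  5  6  5  6  7
 C  9  8  7  7  7  6  6  6  6  7

7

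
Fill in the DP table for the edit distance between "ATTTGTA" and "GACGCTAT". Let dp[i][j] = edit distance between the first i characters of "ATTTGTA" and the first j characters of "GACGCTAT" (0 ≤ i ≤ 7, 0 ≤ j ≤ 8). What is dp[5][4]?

4

   ''  G  A  C  G  C  T  A  T
''  0  1  2  3  4  5  6  7  8
 A  1  1  1  2  3  4  5  6  7
 T  2  2  2  2  3  4  4  5  6
 T  3  3  3  3  3  4  4  5  5
 T  4  4  4  4  4  4  4  5  5
 G  5  4  5  5  4  5  5  5  6
 T  6  5  5  6  5  5  5  6  5
 A  7  6  5  6  6  6  6  5  6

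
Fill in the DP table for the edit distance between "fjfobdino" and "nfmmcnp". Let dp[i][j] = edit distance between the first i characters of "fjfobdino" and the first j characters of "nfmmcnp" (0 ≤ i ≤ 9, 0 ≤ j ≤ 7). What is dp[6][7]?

   ''  n  f  m  m  c  n  p
''  0  1  2  3  4  5  6  7
 f  1  1  1  2  3  4  5  6
 j  2  2  2  2  3  4  5  6
 f  3  3  2  3  3  4  5  6
 o  4  4  3  3  4  4  5  6
 b  5  5  4  4  4  5  5  6
 d  6  6  5  5  5  5  6  6
 i  7  7  6  6  6  6  6  7
 n  8  7  7  7  7  7  6  7
 o  9  8  8  8  8  8  7  7

6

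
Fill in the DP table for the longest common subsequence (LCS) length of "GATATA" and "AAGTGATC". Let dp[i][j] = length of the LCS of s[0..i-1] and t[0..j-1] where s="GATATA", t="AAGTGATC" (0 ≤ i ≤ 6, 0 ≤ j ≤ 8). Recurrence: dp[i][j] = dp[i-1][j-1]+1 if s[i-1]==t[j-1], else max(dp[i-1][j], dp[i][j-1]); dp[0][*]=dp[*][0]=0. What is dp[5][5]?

   ''  A  A  G  T  G  A  T  C
''  0  0  0  0  0  0  0  0  0
 G  0  0  0  1  1  1  1  1  1
 A  0  1  1  1  1  1  2  2  2
 T  0  1  1  1  2  2  2  3  3
 A  0  1  2  2  2  2  3  3  3
 T  0  1  2  2  3  3  3  4  4
 A  0  1  2  2  3  3  4  4  4

3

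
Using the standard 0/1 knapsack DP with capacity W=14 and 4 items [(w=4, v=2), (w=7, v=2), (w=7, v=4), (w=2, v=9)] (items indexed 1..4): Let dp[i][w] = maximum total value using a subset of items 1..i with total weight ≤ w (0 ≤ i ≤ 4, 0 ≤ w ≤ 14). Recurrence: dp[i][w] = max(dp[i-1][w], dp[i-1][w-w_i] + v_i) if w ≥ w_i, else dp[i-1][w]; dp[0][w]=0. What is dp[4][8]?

11

i\w   0   1   2   3   4   5   6   7   8   9  10  11  12  13  14
  0   0   0   0   0   0   0   0   0   0   0   0   0   0   0   0
  1   0   0   0   0   2   2   2   2   2   2   2   2   2   2   2
  2   0   0   0   0   2   2   2   2   2   2   2   4   4   4   4
  3   0   0   0   0   2   2   2   4   4   4   4   6   6   6   6
  4   0   0   9   9   9   9  11  11  11  13  13  13  13  15  15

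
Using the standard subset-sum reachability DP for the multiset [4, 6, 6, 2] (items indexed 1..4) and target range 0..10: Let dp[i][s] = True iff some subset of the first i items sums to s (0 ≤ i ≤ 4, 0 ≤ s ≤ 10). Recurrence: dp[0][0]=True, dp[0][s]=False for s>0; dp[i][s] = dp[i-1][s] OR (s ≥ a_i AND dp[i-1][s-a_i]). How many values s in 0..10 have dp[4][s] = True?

i\s   0   1   2   3   4   5   6   7   8   9  10
  0   T   F   F   F   F   F   F   F   F   F   F
  1   T   F   F   F   T   F   F   F   F   F   F
  2   T   F   F   F   T   F   T   F   F   F   T
  3   T   F   F   F   T   F   T   F   F   F   T
  4   T   F   T   F   T   F   T   F   T   F   T

6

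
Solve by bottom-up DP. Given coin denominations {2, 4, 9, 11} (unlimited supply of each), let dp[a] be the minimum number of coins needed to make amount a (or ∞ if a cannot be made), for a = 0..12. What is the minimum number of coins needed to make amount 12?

 a  0  1  2  3  4  5  6  7  8  9 10 11 12
dp  0  -  1  -  1  -  2  -  2  1  3  1  3
(- denotes ∞ / unreachable)

3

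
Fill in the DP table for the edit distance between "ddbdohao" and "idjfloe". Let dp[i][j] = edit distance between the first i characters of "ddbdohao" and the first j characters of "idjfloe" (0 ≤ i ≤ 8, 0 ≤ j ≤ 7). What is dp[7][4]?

   ''  i  d  j  f  l  o  e
''  0  1  2  3  4  5  6  7
 d  1  1  1  2  3  4  5  6
 d  2  2  1  2  3  4  5  6
 b  3  3  2  2  3  4  5  6
 d  4  4  3  3  3  4  5  6
 o  5  5  4  4  4  4  4  5
 h  6  6  5  5  5  5  5  5
 a  7  7  6  6  6  6  6  6
 o  8  8  7  7  7  7  6  7

6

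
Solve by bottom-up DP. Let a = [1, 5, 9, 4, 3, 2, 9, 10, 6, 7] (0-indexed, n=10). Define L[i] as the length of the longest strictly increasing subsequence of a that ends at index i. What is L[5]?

   i    0    1    2    3    4    5    6    7    8    9
a[i]    1    5    9    4    3    2    9   10    6    7
L[i]    1    2    3    2    2    2    3    4    3    4

2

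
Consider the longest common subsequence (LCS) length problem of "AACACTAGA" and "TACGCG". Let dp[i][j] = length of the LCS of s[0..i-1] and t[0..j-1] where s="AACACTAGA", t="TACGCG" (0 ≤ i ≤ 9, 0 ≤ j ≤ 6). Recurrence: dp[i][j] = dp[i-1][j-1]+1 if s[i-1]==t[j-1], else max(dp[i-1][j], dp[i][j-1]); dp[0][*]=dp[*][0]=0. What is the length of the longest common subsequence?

4

   ''  T  A  C  G  C  G
''  0  0  0  0  0  0  0
 A  0  0  1  1  1  1  1
 A  0  0  1  1  1  1  1
 C  0  0  1  2  2  2  2
 A  0  0  1  2  2  2  2
 C  0  0  1  2  2  3  3
 T  0  1  1  2  2  3  3
 A  0  1  2  2  2  3  3
 G  0  1  2  2  3  3  4
 A  0  1  2  2  3  3  4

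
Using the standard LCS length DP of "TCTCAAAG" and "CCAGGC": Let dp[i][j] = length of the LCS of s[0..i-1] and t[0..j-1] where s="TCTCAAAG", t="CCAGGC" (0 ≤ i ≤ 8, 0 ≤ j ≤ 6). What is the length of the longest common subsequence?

   ''  C  C  A  G  G  C
''  0  0  0  0  0  0  0
 T  0  0  0  0  0  0  0
 C  0  1  1  1  1  1  1
 T  0  1  1  1  1  1  1
 C  0  1  2  2  2  2  2
 A  0  1  2  3  3  3  3
 A  0  1  2  3  3  3  3
 A  0  1  2  3  3  3  3
 G  0  1  2  3  4  4  4

4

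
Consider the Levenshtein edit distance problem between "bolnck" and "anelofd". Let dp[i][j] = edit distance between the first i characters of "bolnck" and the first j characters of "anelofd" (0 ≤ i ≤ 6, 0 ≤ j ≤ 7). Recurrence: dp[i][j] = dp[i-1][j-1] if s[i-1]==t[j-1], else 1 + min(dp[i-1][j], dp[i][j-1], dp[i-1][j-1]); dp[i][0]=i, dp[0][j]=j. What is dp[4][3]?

4

   ''  a  n  e  l  o  f  d
''  0  1  2  3  4  5  6  7
 b  1  1  2  3  4  5  6  7
 o  2  2  2  3  4  4  5  6
 l  3  3  3  3  3  4  5  6
 n  4  4  3  4  4  4  5  6
 c  5  5  4  4  5  5  5  6
 k  6  6  5  5  5  6  6  6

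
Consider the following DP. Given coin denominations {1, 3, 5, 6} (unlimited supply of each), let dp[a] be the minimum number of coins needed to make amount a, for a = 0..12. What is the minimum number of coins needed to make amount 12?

2

 a  0  1  2  3  4  5  6  7  8  9 10 11 12
dp  0  1  2  1  2  1  1  2  2  2  2  2  2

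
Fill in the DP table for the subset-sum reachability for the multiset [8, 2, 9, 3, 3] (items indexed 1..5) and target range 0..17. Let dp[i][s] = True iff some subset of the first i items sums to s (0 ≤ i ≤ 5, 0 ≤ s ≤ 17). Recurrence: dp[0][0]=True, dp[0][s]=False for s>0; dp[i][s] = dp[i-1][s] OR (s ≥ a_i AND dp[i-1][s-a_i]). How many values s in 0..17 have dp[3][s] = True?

i\s   0   1   2   3   4   5   6   7   8   9  10  11  12  13  14  15  16  17
  0   T   F   F   F   F   F   F   F   F   F   F   F   F   F   F   F   F   F
  1   T   F   F   F   F   F   F   F   T   F   F   F   F   F   F   F   F   F
  2   T   F   T   F   F   F   F   F   T   F   T   F   F   F   F   F   F   F
  3   T   F   T   F   F   F   F   F   T   T   T   T   F   F   F   F   F   T
  4   T   F   T   T   F   T   F   F   T   T   T   T   T   T   T   F   F   T
  5   T   F   T   T   F   T   T   F   T   T   T   T   T   T   T   T   T   T

7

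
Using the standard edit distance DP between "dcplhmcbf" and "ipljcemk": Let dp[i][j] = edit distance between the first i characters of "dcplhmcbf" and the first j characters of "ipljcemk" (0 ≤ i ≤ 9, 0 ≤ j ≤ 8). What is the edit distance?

7

   ''  i  p  l  j  c  e  m  k
''  0  1  2  3  4  5  6  7  8
 d  1  1  2  3  4  5  6  7  8
 c  2  2  2  3  4  4  5  6  7
 p  3  3  2  3  4  5  5  6  7
 l  4  4  3  2  3  4  5  6  7
 h  5  5  4  3  3  4  5  6  7
 m  6  6  5  4  4  4  5  5  6
 c  7  7  6  5  5  4  5  6  6
 b  8  8  7  6  6  5  5  6  7
 f  9  9  8  7  7  6  6  6  7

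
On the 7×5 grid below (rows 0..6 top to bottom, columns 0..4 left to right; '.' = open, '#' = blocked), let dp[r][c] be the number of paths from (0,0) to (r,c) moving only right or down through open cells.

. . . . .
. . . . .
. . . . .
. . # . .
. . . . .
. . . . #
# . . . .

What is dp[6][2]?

17

r\c   0   1   2   3   4
  0   1   1   1   1   1
  1   1   2   3   4   5
  2   1   3   6  10  15
  3   1   4   0  10  25
  4   1   5   5  15  40
  5   1   6  11  26   0
  6   0   6  17  43  43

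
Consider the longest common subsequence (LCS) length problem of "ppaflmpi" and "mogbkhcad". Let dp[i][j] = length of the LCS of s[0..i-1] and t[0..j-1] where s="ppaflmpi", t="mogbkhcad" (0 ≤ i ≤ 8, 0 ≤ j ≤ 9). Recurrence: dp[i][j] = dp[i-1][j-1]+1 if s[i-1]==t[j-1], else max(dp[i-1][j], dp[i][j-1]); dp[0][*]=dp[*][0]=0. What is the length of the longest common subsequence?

   ''  m  o  g  b  k  h  c  a  d
''  0  0  0  0  0  0  0  0  0  0
 p  0  0  0  0  0  0  0  0  0  0
 p  0  0  0  0  0  0  0  0  0  0
 a  0  0  0  0  0  0  0  0  1  1
 f  0  0  0  0  0  0  0  0  1  1
 l  0  0  0  0  0  0  0  0  1  1
 m  0  1  1  1  1  1  1  1  1  1
 p  0  1  1  1  1  1  1  1  1  1
 i  0  1  1  1  1  1  1  1  1  1

1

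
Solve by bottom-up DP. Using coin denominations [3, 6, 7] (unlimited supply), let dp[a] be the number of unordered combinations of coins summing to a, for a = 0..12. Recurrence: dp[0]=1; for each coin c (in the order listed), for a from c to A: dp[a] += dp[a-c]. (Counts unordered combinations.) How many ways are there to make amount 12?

3

after  coin     0     1     2     3     4     5     6     7     8     9    10    11    12
          3     1     0     0     1     0     0     1     0     0     1     0     0     1
          6     1     0     0     1     0     0     2     0     0     2     0     0     3
          7     1     0     0     1     0     0     2     1     0     2     1     0     3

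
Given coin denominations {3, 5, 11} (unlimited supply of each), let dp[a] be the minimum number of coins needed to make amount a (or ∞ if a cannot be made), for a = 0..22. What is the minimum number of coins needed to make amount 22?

2

 a  0  1  2  3  4  5  6  7  8  9 10 11 12 13 14 15 16 17 18 19 20 21 22
dp  0  -  -  1  -  1  2  -  2  3  2  1  4  3  2  3  2  3  4  3  4  3  2
(- denotes ∞ / unreachable)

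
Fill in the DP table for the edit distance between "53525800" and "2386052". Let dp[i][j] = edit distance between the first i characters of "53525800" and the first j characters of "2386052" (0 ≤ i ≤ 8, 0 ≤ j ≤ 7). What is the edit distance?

   ''  2  3  8  6  0  5  2
''  0  1  2  3  4  5  6  7
 5  1  1  2  3  4  5  5  6
 3  2  2  1  2  3  4  5  6
 5  3  3  2  2  3  4  4  5
 2  4  3  3  3  3  4  5  4
 5  5  4  4  4  4  4  4  5
 8  6  5  5  4  5  5  5  5
 0  7  6  6  5  5  5  6  6
 0  8  7  7  6  6  5  6  7

7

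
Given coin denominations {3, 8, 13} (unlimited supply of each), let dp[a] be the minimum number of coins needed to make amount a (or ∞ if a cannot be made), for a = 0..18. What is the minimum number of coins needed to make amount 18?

 a  0  1  2  3  4  5  6  7  8  9 10 11 12 13 14 15 16 17 18
dp  0  -  -  1  -  -  2  -  1  3  -  2  4  1  3  5  2  4  6
(- denotes ∞ / unreachable)

6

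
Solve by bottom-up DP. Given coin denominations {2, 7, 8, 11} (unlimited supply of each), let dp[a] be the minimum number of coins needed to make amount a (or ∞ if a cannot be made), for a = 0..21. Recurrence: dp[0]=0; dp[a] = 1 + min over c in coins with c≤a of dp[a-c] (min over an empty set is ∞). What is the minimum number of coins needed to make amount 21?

3

 a  0  1  2  3  4  5  6  7  8  9 10 11 12 13 14 15 16 17 18 19 20 21
dp  0  -  1  -  2  -  3  1  1  2  2  1  3  2  2  2  2  3  2  2  3  3
(- denotes ∞ / unreachable)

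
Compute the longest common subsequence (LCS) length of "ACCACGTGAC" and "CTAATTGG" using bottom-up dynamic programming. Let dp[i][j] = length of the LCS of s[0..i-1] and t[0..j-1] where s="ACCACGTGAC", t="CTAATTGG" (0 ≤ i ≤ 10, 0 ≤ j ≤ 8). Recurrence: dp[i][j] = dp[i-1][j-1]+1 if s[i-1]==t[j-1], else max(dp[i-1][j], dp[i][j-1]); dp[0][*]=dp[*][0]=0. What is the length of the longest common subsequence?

4

   ''  C  T  A  A  T  T  G  G
''  0  0  0  0  0  0  0  0  0
 A  0  0  0  1  1  1  1  1  1
 C  0  1  1  1  1  1  1  1  1
 C  0  1  1  1  1  1  1  1  1
 A  0  1  1  2  2  2  2  2  2
 C  0  1  1  2  2  2  2  2  2
 G  0  1  1  2  2  2  2  3  3
 T  0  1  2  2  2  3  3  3  3
 G  0  1  2  2  2  3  3  4  4
 A  0  1  2  3  3  3  3  4  4
 C  0  1  2  3  3  3  3  4  4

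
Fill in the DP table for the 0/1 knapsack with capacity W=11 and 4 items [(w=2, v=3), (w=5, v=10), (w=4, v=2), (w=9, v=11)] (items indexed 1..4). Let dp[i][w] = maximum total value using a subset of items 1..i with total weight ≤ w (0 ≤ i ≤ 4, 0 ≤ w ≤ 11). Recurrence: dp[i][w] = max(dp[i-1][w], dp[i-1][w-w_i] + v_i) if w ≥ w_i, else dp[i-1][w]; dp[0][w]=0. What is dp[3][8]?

13

i\w   0   1   2   3   4   5   6   7   8   9  10  11
  0   0   0   0   0   0   0   0   0   0   0   0   0
  1   0   0   3   3   3   3   3   3   3   3   3   3
  2   0   0   3   3   3  10  10  13  13  13  13  13
  3   0   0   3   3   3  10  10  13  13  13  13  15
  4   0   0   3   3   3  10  10  13  13  13  13  15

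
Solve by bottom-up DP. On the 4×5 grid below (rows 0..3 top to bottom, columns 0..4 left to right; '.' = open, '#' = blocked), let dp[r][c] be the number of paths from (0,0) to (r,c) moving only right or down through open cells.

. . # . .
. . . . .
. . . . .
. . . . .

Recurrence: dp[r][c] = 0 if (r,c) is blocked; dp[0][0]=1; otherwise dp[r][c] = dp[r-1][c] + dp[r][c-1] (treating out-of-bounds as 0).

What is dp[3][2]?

9

r\c   0   1   2   3   4
  0   1   1   0   0   0
  1   1   2   2   2   2
  2   1   3   5   7   9
  3   1   4   9  16  25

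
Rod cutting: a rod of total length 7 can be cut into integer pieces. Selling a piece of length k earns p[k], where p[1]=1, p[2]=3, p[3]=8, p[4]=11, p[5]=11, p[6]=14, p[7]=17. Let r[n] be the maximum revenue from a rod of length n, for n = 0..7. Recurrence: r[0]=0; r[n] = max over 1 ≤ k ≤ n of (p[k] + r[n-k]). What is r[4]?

   n    0    1    2    3    4    5    6    7
r[n]    0    1    3    8   11   12   16   19

11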